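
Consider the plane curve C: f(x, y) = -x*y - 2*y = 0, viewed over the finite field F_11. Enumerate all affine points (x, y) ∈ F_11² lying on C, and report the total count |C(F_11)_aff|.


Affine F_11-points: {(0, 0), (1, 0), (2, 0), (3, 0), (4, 0), (5, 0), (6, 0), (7, 0), (8, 0), (9, 0), (9, 1), (9, 2), (9, 3), (9, 4), (9, 5), (9, 6), (9, 7), (9, 8), (9, 9), (9, 10), (10, 0)}; count = 21.

For each of the 121 pairs (x, y) ∈ F_11², evaluate f(x, y) mod 11. Record the zeros.
  x = 0: [0↦0, 1↦9, 2↦7, 3↦5, 4↦3, 5↦1, 6↦10, 7↦8, 8↦6, 9↦4, 10↦2]  zeros at y ∈ {0}
  x = 1: [0↦0, 1↦8, 2↦5, 3↦2, 4↦10, 5↦7, 6↦4, 7↦1, 8↦9, 9↦6, 10↦3]  zeros at y ∈ {0}
  x = 2: [0↦0, 1↦7, 2↦3, 3↦10, 4↦6, 5↦2, 6↦9, 7↦5, 8↦1, 9↦8, 10↦4]  zeros at y ∈ {0}
  x = 3: [0↦0, 1↦6, 2↦1, 3↦7, 4↦2, 5↦8, 6↦3, 7↦9, 8↦4, 9↦10, 10↦5]  zeros at y ∈ {0}
  x = 4: [0↦0, 1↦5, 2↦10, 3↦4, 4↦9, 5↦3, 6↦8, 7↦2, 8↦7, 9↦1, 10↦6]  zeros at y ∈ {0}
  x = 5: [0↦0, 1↦4, 2↦8, 3↦1, 4↦5, 5↦9, 6↦2, 7↦6, 8↦10, 9↦3, 10↦7]  zeros at y ∈ {0}
  x = 6: [0↦0, 1↦3, 2↦6, 3↦9, 4↦1, 5↦4, 6↦7, 7↦10, 8↦2, 9↦5, 10↦8]  zeros at y ∈ {0}
  x = 7: [0↦0, 1↦2, 2↦4, 3↦6, 4↦8, 5↦10, 6↦1, 7↦3, 8↦5, 9↦7, 10↦9]  zeros at y ∈ {0}
  x = 8: [0↦0, 1↦1, 2↦2, 3↦3, 4↦4, 5↦5, 6↦6, 7↦7, 8↦8, 9↦9, 10↦10]  zeros at y ∈ {0}
  x = 9: [0↦0, 1↦0, 2↦0, 3↦0, 4↦0, 5↦0, 6↦0, 7↦0, 8↦0, 9↦0, 10↦0]  zeros at y ∈ {0, 1, 2, 3, 4, 5, 6, 7, 8, 9, 10}
  x = 10: [0↦0, 1↦10, 2↦9, 3↦8, 4↦7, 5↦6, 6↦5, 7↦4, 8↦3, 9↦2, 10↦1]  zeros at y ∈ {0}
Collecting zeros: affine points = {(0, 0), (1, 0), (2, 0), (3, 0), (4, 0), (5, 0), (6, 0), (7, 0), (8, 0), (9, 0), (9, 1), (9, 2), (9, 3), (9, 4), (9, 5), (9, 6), (9, 7), (9, 8), (9, 9), (9, 10), (10, 0)}.
Total count |C(F_11)_aff| = 21.


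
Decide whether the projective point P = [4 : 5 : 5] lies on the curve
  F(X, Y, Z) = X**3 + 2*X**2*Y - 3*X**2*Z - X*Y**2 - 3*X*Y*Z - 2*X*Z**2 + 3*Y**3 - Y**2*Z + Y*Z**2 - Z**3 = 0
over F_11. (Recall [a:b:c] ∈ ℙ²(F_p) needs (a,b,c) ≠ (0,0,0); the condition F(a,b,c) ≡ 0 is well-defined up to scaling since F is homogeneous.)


F(4,5,5) ≡ 8 (mod 11); P is NOT on the curve.

Evaluate F(4, 5, 5) term-by-term (mod 11).
  X**3 ↦ 1·64·1·1 = 64
  2*X**2*Y ↦ 2·16·5·1 = 160
  -3*X**2*Z ↦ -3·16·1·5 = -240
  -X*Y**2 ↦ -1·4·25·1 = -100
  -3*X*Y*Z ↦ -3·4·5·5 = -300
  -2*X*Z**2 ↦ -2·4·1·25 = -200
  3*Y**3 ↦ 3·1·125·1 = 375
  -Y**2*Z ↦ -1·1·25·5 = -125
  Y*Z**2 ↦ 1·1·5·25 = 125
  -Z**3 ↦ -1·1·1·125 = -125
Sum: F(4, 5, 5) = (64) + (160) + (-240) + (-100) + (-300) + (-200) + (375) + (-125) + (125) + (-125) = -366.
Reducing mod 11: -366 ≡ 8 (mod 11).
Since F(a, b, c) ≡ 8 ≠ 0 (mod 11), P does NOT lie on the curve.


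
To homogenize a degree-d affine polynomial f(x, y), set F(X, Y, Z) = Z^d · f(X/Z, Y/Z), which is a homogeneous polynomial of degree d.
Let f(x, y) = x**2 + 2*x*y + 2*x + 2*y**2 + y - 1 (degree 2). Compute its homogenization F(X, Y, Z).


F(X, Y, Z) = X**2 + 2*X*Y + 2*X*Z + 2*Y**2 + Y*Z - Z**2

deg(f) = 2.
Substitute x = X/Z, y = Y/Z into f, then multiply by Z^2.
  monomial 1·x^2·y^0 ↦ 1·X^2·Y^0·Z^0.
  monomial 2·x^1·y^1 ↦ 2·X^1·Y^1·Z^0.
  monomial 2·x^1·y^0 ↦ 2·X^1·Y^0·Z^1.
  monomial 2·x^0·y^2 ↦ 2·X^0·Y^2·Z^0.
  monomial 1·x^0·y^1 ↦ 1·X^0·Y^1·Z^1.
  monomial -1·x^0·y^0 ↦ -1·X^0·Y^0·Z^2.
Collecting: F(X, Y, Z) = X**2 + 2*X*Y + 2*X*Z + 2*Y**2 + Y*Z - Z**2.


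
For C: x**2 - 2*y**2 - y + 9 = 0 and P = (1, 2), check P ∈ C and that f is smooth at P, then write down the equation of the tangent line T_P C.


Tangent line at P: 2*x - 9*y + 16 = 0.

Step 1: f(1, 2) = 0, so P lies on C.
Step 2: partial derivatives
  f_x(x, y) = 2*x, f_y(x, y) = -4*y - 1.
  f_x(P) = 2, f_y(P) = -9 (gradient nonzero, so P is smooth).
Step 3: tangent line at P: 2·(x − 1) + -9·(y − 2) = 0.
Expanding: 2*x - 9*y + 16 = 0.


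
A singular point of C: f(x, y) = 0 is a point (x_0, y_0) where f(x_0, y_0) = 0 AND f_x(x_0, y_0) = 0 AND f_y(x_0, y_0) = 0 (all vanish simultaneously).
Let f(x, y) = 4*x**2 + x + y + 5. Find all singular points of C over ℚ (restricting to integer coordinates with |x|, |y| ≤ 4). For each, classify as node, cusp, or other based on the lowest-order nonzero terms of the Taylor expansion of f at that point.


No singular points in the scanned grid; C is smooth there.

Compute partial derivatives:
  f_x = 8*x + 1.
  f_y = 1.
f_y = 1 is a nonzero constant, so f_y never vanishes: no point (x, y) can satisfy f = f_x = f_y = 0. In particular no (x, y) ∈ {−4, ..., 4}² is singular; the curve is smooth.


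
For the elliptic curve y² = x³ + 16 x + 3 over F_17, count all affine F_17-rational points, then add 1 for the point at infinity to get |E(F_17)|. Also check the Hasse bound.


Affine points = {(2, 3), (2, 14), (5, 2), (5, 15), (6, 3), (6, 14), (7, 4), (7, 13), (9, 3), (9, 14), (12, 6), (12, 11), (14, 8), (14, 9)}; affine count = 14; |E(F_17)| = 15.

Discriminant check: Δ ∝ 4a³ + 27b² = 4·16³ + 27·3² = 4·4096 + 27·9 ≡ 1 (mod 17). Nonzero ⇒ E is nonsingular.
For each x ∈ F_17, compute rhs = x³ + 16·x + 3 mod 17, then count y ∈ F_17 with y² ≡ rhs.
  x = 0: rhs = 3, matching y values: none (0 points).
  x = 1: rhs = 3, matching y values: none (0 points).
  x = 2: rhs = 9, matching y values: 3, 14 (2 points).
  x = 3: rhs = 10, matching y values: none (0 points).
  x = 4: rhs = 12, matching y values: none (0 points).
  x = 5: rhs = 4, matching y values: 2, 15 (2 points).
  x = 6: rhs = 9, matching y values: 3, 14 (2 points).
  x = 7: rhs = 16, matching y values: 4, 13 (2 points).
  x = 8: rhs = 14, matching y values: none (0 points).
  x = 9: rhs = 9, matching y values: 3, 14 (2 points).
  x = 10: rhs = 7, matching y values: none (0 points).
  x = 11: rhs = 14, matching y values: none (0 points).
  x = 12: rhs = 2, matching y values: 6, 11 (2 points).
  x = 13: rhs = 11, matching y values: none (0 points).
  x = 14: rhs = 13, matching y values: 8, 9 (2 points).
  x = 15: rhs = 14, matching y values: none (0 points).
  x = 16: rhs = 3, matching y values: none (0 points).
Total affine count: 14.
Full point count |E(F_17)| = 14 + 1 = 15.
Hasse bound: |15 − (17+1)| = |-3| = 3 ≤ 2√17 ≈ 8.2462 ✓.


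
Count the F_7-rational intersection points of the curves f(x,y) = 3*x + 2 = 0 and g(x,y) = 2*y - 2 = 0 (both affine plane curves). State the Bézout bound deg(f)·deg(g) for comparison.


Common zeros: {(4, 1)}; count = 1; Bézout bound = 1.

deg(f) = 1, deg(g) = 1, so Bézout bound = 1.
Scan x ∈ F_7. For each x, list the y ∈ F_7 with f(x, y) ≡ 0 and those with g(x, y) ≡ 0 (mod 7); the common zeros in that column are the intersection.
  x = 0: f ≡ 0 at y ∈ ∅; g ≡ 0 at y ∈ {1}; common: ∅.
  x = 1: f ≡ 0 at y ∈ ∅; g ≡ 0 at y ∈ {1}; common: ∅.
  x = 2: f ≡ 0 at y ∈ ∅; g ≡ 0 at y ∈ {1}; common: ∅.
  x = 3: f ≡ 0 at y ∈ ∅; g ≡ 0 at y ∈ {1}; common: ∅.
  x = 4: f ≡ 0 at y ∈ {0, 1, 2, 3, 4, 5, 6}; g ≡ 0 at y ∈ {1}; common: {1}.
  x = 5: f ≡ 0 at y ∈ ∅; g ≡ 0 at y ∈ {1}; common: ∅.
  x = 6: f ≡ 0 at y ∈ ∅; g ≡ 0 at y ∈ {1}; common: ∅.
Collecting: common zeros = {(4, 1)}, so the count is 1.
Comparison with the Bézout bound: 1 ≤ 1 = deg(f)·deg(g), as expected for curves with no common component (the bound is attained).


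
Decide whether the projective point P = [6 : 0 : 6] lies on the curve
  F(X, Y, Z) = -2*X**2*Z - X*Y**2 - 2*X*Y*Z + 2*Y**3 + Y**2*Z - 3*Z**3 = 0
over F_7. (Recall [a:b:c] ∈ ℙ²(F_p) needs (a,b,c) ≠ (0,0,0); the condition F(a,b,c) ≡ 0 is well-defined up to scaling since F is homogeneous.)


F(6,0,6) ≡ 5 (mod 7); P is NOT on the curve.

Evaluate F(6, 0, 6) term-by-term (mod 7).
  -2*X**2*Z ↦ -2·36·1·6 = -432
  -X*Y**2 ↦ -1·6·0·1 = 0
  -2*X*Y*Z ↦ -2·6·0·6 = 0
  2*Y**3 ↦ 2·1·0·1 = 0
  Y**2*Z ↦ 1·1·0·6 = 0
  -3*Z**3 ↦ -3·1·1·216 = -648
Sum: F(6, 0, 6) = (-432) + (0) + (0) + (0) + (0) + (-648) = -1080.
Reducing mod 7: -1080 ≡ 5 (mod 7).
Since F(a, b, c) ≡ 5 ≠ 0 (mod 7), P does NOT lie on the curve.


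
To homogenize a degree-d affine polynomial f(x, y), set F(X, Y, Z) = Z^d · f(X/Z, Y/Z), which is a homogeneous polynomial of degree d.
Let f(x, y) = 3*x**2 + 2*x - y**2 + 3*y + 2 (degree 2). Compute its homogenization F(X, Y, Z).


F(X, Y, Z) = 3*X**2 + 2*X*Z - Y**2 + 3*Y*Z + 2*Z**2

deg(f) = 2.
Substitute x = X/Z, y = Y/Z into f, then multiply by Z^2.
  monomial 3·x^2·y^0 ↦ 3·X^2·Y^0·Z^0.
  monomial 2·x^1·y^0 ↦ 2·X^1·Y^0·Z^1.
  monomial -1·x^0·y^2 ↦ -1·X^0·Y^2·Z^0.
  monomial 3·x^0·y^1 ↦ 3·X^0·Y^1·Z^1.
  monomial 2·x^0·y^0 ↦ 2·X^0·Y^0·Z^2.
Collecting: F(X, Y, Z) = 3*X**2 + 2*X*Z - Y**2 + 3*Y*Z + 2*Z**2.


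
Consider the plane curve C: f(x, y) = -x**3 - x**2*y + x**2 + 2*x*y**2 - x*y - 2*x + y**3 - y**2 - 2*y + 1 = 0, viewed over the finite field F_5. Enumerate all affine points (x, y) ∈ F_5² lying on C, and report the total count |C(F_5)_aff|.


Affine F_5-points: {(3, 4), (4, 0)}; count = 2.

For each of the 25 pairs (x, y) ∈ F_5², evaluate f(x, y) mod 5. Record the zeros.
  x = 0: [0↦1, 1↦4, 2↦1, 3↦3, 4↦1]  zeros at y ∈ ∅
  x = 1: [0↦4, 1↦2, 2↦3, 3↦3, 4↦3]  zeros at y ∈ ∅
  x = 2: [0↦3, 1↦4, 2↦2, 3↦3, 4↦3]  zeros at y ∈ ∅
  x = 3: [0↦2, 1↦4, 2↦2, 3↦2, 4↦0]  zeros at y ∈ {4}
  x = 4: [0↦0, 1↦1, 2↦2, 3↦4, 4↦3]  zeros at y ∈ {0}
Collecting zeros: affine points = {(3, 4), (4, 0)}.
Total count |C(F_5)_aff| = 2.


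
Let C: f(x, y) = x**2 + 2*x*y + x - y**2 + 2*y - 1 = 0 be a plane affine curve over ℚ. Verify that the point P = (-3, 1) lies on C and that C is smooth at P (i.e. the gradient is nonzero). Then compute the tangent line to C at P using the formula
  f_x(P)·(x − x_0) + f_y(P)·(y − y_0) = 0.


Tangent line at P: -3*x - 6*y - 3 = 0.

Step 1: f(-3, 1) = 0, so P lies on C.
Step 2: partial derivatives
  f_x(x, y) = 2*x + 2*y + 1, f_y(x, y) = 2*x - 2*y + 2.
  f_x(P) = -3, f_y(P) = -6 (gradient nonzero, so P is smooth).
Step 3: tangent line at P: -3·(x − -3) + -6·(y − 1) = 0.
Expanding: -3*x - 6*y - 3 = 0.


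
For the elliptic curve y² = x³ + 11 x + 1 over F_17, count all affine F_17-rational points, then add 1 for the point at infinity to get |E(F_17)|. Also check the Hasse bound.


Affine points = {(0, 1), (0, 16), (1, 8), (1, 9), (7, 8), (7, 9), (9, 8), (9, 9), (11, 5), (11, 12), (12, 5), (12, 12), (14, 3), (14, 14)}; affine count = 14; |E(F_17)| = 15.

Discriminant check: Δ ∝ 4a³ + 27b² = 4·11³ + 27·1² = 4·1331 + 27·1 ≡ 13 (mod 17). Nonzero ⇒ E is nonsingular.
For each x ∈ F_17, compute rhs = x³ + 11·x + 1 mod 17, then count y ∈ F_17 with y² ≡ rhs.
  x = 0: rhs = 1, matching y values: 1, 16 (2 points).
  x = 1: rhs = 13, matching y values: 8, 9 (2 points).
  x = 2: rhs = 14, matching y values: none (0 points).
  x = 3: rhs = 10, matching y values: none (0 points).
  x = 4: rhs = 7, matching y values: none (0 points).
  x = 5: rhs = 11, matching y values: none (0 points).
  x = 6: rhs = 11, matching y values: none (0 points).
  x = 7: rhs = 13, matching y values: 8, 9 (2 points).
  x = 8: rhs = 6, matching y values: none (0 points).
  x = 9: rhs = 13, matching y values: 8, 9 (2 points).
  x = 10: rhs = 6, matching y values: none (0 points).
  x = 11: rhs = 8, matching y values: 5, 12 (2 points).
  x = 12: rhs = 8, matching y values: 5, 12 (2 points).
  x = 13: rhs = 12, matching y values: none (0 points).
  x = 14: rhs = 9, matching y values: 3, 14 (2 points).
  x = 15: rhs = 5, matching y values: none (0 points).
  x = 16: rhs = 6, matching y values: none (0 points).
Total affine count: 14.
Full point count |E(F_17)| = 14 + 1 = 15.
Hasse bound: |15 − (17+1)| = |-3| = 3 ≤ 2√17 ≈ 8.2462 ✓.


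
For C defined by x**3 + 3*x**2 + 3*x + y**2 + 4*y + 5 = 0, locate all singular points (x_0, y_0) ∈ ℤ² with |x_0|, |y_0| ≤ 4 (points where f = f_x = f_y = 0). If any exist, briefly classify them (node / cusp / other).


Singular points: {(-1, -2)}; classification: cusp.

Compute partial derivatives:
  f_x = 3*x**2 + 6*x + 3.
  f_y = 2*y + 4.
Scan x_0 ∈ {−4, ..., 4}. For each x_0, f_y(x_0, y) is a polynomial in y; find its integer roots y ∈ {−4, ..., 4}, then test f_x and f at those candidates.
  x = -4: f_y(-4, y) = 2*y + 4; vanishes at y ∈ {-2}. (-4, -2): f_x = 27 ≠ 0.
  x = -3: f_y(-3, y) = 2*y + 4; vanishes at y ∈ {-2}. (-3, -2): f_x = 12 ≠ 0.
  x = -2: f_y(-2, y) = 2*y + 4; vanishes at y ∈ {-2}. (-2, -2): f_x = 3 ≠ 0.
  x = -1: f_y(-1, y) = 2*y + 4; vanishes at y ∈ {-2}. (-1, -2): f_x = 0, f = 0 — SINGULAR.
  x = 0: f_y(0, y) = 2*y + 4; vanishes at y ∈ {-2}. (0, -2): f_x = 3 ≠ 0.
  x = 1: f_y(1, y) = 2*y + 4; vanishes at y ∈ {-2}. (1, -2): f_x = 12 ≠ 0.
  x = 2: f_y(2, y) = 2*y + 4; vanishes at y ∈ {-2}. (2, -2): f_x = 27 ≠ 0.
  x = 3: f_y(3, y) = 2*y + 4; vanishes at y ∈ {-2}. (3, -2): f_x = 48 ≠ 0.
  x = 4: f_y(4, y) = 2*y + 4; vanishes at y ∈ {-2}. (4, -2): f_x = 75 ≠ 0.
Only singular point on the grid: (-1, -2).
Classify: substitute x = -1 + u, y = -2 + v and expand: f = u**3 + v**2.
No constant or linear terms (consistent with a singular point). Quadratic part: v**2. Cubic part: u**3.
The quadratic part v**2 is a perfect square, so there is a single (double) tangent line v = 0, i.e. y = -2. Restricting the cubic part to that line (v = 0) leaves u**3 ≠ 0, so f is not divisible by v and the branch is v² ≈ -u**3 to lowest order — this is a cusp.
Classification: cusp.


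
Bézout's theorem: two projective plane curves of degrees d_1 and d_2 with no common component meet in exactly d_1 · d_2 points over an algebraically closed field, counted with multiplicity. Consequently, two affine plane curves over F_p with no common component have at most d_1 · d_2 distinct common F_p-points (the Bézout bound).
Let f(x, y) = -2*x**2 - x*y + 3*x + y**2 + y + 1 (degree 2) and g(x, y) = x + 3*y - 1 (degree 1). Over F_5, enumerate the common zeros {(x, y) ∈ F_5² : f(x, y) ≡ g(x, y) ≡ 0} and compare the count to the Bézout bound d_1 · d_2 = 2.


Common zeros: {(2, 3), (4, 4)}; count = 2; Bézout bound = 2.

deg(f) = 2, deg(g) = 1, so Bézout bound = 2.
Scan x ∈ F_5. For each x, list the y ∈ F_5 with f(x, y) ≡ 0 and those with g(x, y) ≡ 0 (mod 5); the common zeros in that column are the intersection.
  x = 0: f ≡ 0 at y ∈ ∅; g ≡ 0 at y ∈ {2}; common: ∅.
  x = 1: f ≡ 0 at y ∈ ∅; g ≡ 0 at y ∈ {0}; common: ∅.
  x = 2: f ≡ 0 at y ∈ {3}; g ≡ 0 at y ∈ {3}; common: {3}.
  x = 3: f ≡ 0 at y ∈ {3, 4}; g ≡ 0 at y ∈ {1}; common: ∅.
  x = 4: f ≡ 0 at y ∈ {4}; g ≡ 0 at y ∈ {4}; common: {4}.
Collecting: common zeros = {(2, 3), (4, 4)}, so the count is 2.
Comparison with the Bézout bound: 2 ≤ 2 = deg(f)·deg(g), as expected for curves with no common component (the bound is attained).


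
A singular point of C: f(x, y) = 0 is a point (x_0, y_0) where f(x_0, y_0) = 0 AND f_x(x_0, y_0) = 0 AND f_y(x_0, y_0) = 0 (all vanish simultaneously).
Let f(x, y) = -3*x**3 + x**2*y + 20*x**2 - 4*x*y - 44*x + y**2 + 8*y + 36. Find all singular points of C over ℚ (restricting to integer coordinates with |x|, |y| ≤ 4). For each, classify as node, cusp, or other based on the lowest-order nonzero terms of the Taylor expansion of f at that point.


Singular points: {(2, -2)}; classification: cusp.

Compute partial derivatives:
  f_x = -9*x**2 + 2*x*y + 40*x - 4*y - 44.
  f_y = x**2 - 4*x + 2*y + 8.
Scan x_0 ∈ {−4, ..., 4}. For each x_0, f_y(x_0, y) is a polynomial in y; find its integer roots y ∈ {−4, ..., 4}, then test f_x and f at those candidates.
  x = -4: f_y(-4, y) = 2*y + 40; no integer root y with |y| ≤ 4.
  x = -3: f_y(-3, y) = 2*y + 29; no integer root y with |y| ≤ 4.
  x = -2: f_y(-2, y) = 2*y + 20; no integer root y with |y| ≤ 4.
  x = -1: f_y(-1, y) = 2*y + 13; no integer root y with |y| ≤ 4.
  x = 0: f_y(0, y) = 2*y + 8; vanishes at y ∈ {-4}. (0, -4): f_x = -28 ≠ 0.
  x = 1: f_y(1, y) = 2*y + 5; no integer root y with |y| ≤ 4.
  x = 2: f_y(2, y) = 2*y + 4; vanishes at y ∈ {-2}. (2, -2): f_x = 0, f = 0 — SINGULAR.
  x = 3: f_y(3, y) = 2*y + 5; no integer root y with |y| ≤ 4.
  x = 4: f_y(4, y) = 2*y + 8; vanishes at y ∈ {-4}. (4, -4): f_x = -44 ≠ 0.
Only singular point on the grid: (2, -2).
Classify: substitute x = 2 + u, y = -2 + v and expand: f = -3*u**3 + u**2*v + v**2.
No constant or linear terms (consistent with a singular point). Quadratic part: v**2. Cubic part: -3*u**3 + u**2*v.
The quadratic part v**2 is a perfect square, so there is a single (double) tangent line v = 0, i.e. y = -2. Restricting the cubic part to that line (v = 0) leaves -3*u**3 ≠ 0, so f is not divisible by v and the branch is v² ≈ 3*u**3 to lowest order — this is a cusp.
Classification: cusp.


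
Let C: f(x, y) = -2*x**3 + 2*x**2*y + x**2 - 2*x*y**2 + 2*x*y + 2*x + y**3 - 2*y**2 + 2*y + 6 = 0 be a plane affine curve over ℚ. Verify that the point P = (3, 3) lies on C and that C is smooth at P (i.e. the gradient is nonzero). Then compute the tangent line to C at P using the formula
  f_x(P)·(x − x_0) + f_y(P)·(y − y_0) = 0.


Tangent line at P: -22*x + 5*y + 51 = 0.

Step 1: f(3, 3) = 0, so P lies on C.
Step 2: partial derivatives
  f_x(x, y) = -6*x**2 + 4*x*y + 2*x - 2*y**2 + 2*y + 2, f_y(x, y) = 2*x**2 - 4*x*y + 2*x + 3*y**2 - 4*y + 2.
  f_x(P) = -22, f_y(P) = 5 (gradient nonzero, so P is smooth).
Step 3: tangent line at P: -22·(x − 3) + 5·(y − 3) = 0.
Expanding: -22*x + 5*y + 51 = 0.


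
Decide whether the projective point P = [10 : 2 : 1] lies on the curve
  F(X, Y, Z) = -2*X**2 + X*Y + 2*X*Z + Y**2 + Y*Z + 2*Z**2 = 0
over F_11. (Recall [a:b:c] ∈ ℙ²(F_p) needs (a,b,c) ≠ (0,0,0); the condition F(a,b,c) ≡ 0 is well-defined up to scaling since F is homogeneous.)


F(10,2,1) ≡ 2 (mod 11); P is NOT on the curve.

Evaluate F(10, 2, 1) term-by-term (mod 11).
  -2*X**2 ↦ -2·100·1·1 = -200
  X*Y ↦ 1·10·2·1 = 20
  2*X*Z ↦ 2·10·1·1 = 20
  Y**2 ↦ 1·1·4·1 = 4
  Y*Z ↦ 1·1·2·1 = 2
  2*Z**2 ↦ 2·1·1·1 = 2
Sum: F(10, 2, 1) = (-200) + (20) + (20) + (4) + (2) + (2) = -152.
Reducing mod 11: -152 ≡ 2 (mod 11).
Since F(a, b, c) ≡ 2 ≠ 0 (mod 11), P does NOT lie on the curve.


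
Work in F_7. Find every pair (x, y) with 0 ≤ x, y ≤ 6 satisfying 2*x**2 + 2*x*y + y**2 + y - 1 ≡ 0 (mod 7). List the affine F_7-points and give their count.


Affine F_7-points: {(2, 0), (2, 2), (3, 2), (3, 5), (5, 0), (5, 3), (6, 3), (6, 5)}; count = 8.

For each of the 49 pairs (x, y) ∈ F_7², evaluate f(x, y) mod 7. Record the zeros.
  x = 0: [0↦6, 1↦1, 2↦5, 3↦4, 4↦5, 5↦1, 6↦6]  zeros at y ∈ ∅
  x = 1: [0↦1, 1↦5, 2↦4, 3↦5, 4↦1, 5↦6, 6↦6]  zeros at y ∈ ∅
  x = 2: [0↦0, 1↦6, 2↦0, 3↦3, 4↦1, 5↦1, 6↦3]  zeros at y ∈ {0, 2}
  x = 3: [0↦3, 1↦4, 2↦0, 3↦5, 4↦5, 5↦0, 6↦4]  zeros at y ∈ {2, 5}
  x = 4: [0↦3, 1↦6, 2↦4, 3↦4, 4↦6, 5↦3, 6↦2]  zeros at y ∈ ∅
  x = 5: [0↦0, 1↦5, 2↦5, 3↦0, 4↦4, 5↦3, 6↦4]  zeros at y ∈ {0, 3}
  x = 6: [0↦1, 1↦1, 2↦3, 3↦0, 4↦6, 5↦0, 6↦3]  zeros at y ∈ {3, 5}
Collecting zeros: affine points = {(2, 0), (2, 2), (3, 2), (3, 5), (5, 0), (5, 3), (6, 3), (6, 5)}.
Total count |C(F_7)_aff| = 8.


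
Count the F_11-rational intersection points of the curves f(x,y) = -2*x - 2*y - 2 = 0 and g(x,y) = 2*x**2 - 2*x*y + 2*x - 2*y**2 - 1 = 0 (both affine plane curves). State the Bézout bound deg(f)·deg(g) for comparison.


Common zeros: ∅; count = 0; Bézout bound = 2.

deg(f) = 1, deg(g) = 2, so Bézout bound = 2.
Scan x ∈ F_11. For each x, list the y ∈ F_11 with f(x, y) ≡ 0 and those with g(x, y) ≡ 0 (mod 11); the common zeros in that column are the intersection.
  x = 0: f ≡ 0 at y ∈ {10}; g ≡ 0 at y ∈ {4, 7}; common: ∅.
  x = 1: f ≡ 0 at y ∈ {9}; g ≡ 0 at y ∈ ∅; common: ∅.
  x = 2: f ≡ 0 at y ∈ {8}; g ≡ 0 at y ∈ {0, 9}; common: ∅.
  x = 3: f ≡ 0 at y ∈ {7}; g ≡ 0 at y ∈ {4}; common: ∅.
  x = 4: f ≡ 0 at y ∈ {6}; g ≡ 0 at y ∈ ∅; common: ∅.
  x = 5: f ≡ 0 at y ∈ {5}; g ≡ 0 at y ∈ {3}; common: ∅.
  x = 6: f ≡ 0 at y ∈ {4}; g ≡ 0 at y ∈ {7, 9}; common: ∅.
  x = 7: f ≡ 0 at y ∈ {3}; g ≡ 0 at y ∈ ∅; common: ∅.
  x = 8: f ≡ 0 at y ∈ {2}; g ≡ 0 at y ∈ {0, 3}; common: ∅.
  x = 9: f ≡ 0 at y ∈ {1}; g ≡ 0 at y ∈ ∅; common: ∅.
  x = 10: f ≡ 0 at y ∈ {0}; g ≡ 0 at y ∈ ∅; common: ∅.
Collecting: common zeros = ∅, so the count is 0.
Comparison with the Bézout bound: 0 ≤ 2 = deg(f)·deg(g), as expected for curves with no common component (the affine F_11-count falls short of the bound because intersections may lie at infinity, over extension fields, or carry multiplicity).


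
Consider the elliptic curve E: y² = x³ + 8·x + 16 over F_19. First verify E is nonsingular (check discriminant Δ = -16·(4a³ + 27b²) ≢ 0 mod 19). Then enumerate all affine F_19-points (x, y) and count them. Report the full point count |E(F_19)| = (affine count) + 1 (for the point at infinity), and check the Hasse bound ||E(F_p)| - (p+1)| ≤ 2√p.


Affine points = {(0, 4), (0, 15), (1, 5), (1, 14), (4, 6), (4, 13), (7, 4), (7, 15), (9, 0), (12, 4), (12, 15), (17, 7), (17, 12), (18, 8), (18, 11)}; affine count = 15; |E(F_19)| = 16.

Discriminant check: Δ ∝ 4a³ + 27b² = 4·8³ + 27·16² = 4·512 + 27·256 ≡ 11 (mod 19). Nonzero ⇒ E is nonsingular.
For each x ∈ F_19, compute rhs = x³ + 8·x + 16 mod 19, then count y ∈ F_19 with y² ≡ rhs.
  x = 0: rhs = 16, matching y values: 4, 15 (2 points).
  x = 1: rhs = 6, matching y values: 5, 14 (2 points).
  x = 2: rhs = 2, matching y values: none (0 points).
  x = 3: rhs = 10, matching y values: none (0 points).
  x = 4: rhs = 17, matching y values: 6, 13 (2 points).
  x = 5: rhs = 10, matching y values: none (0 points).
  x = 6: rhs = 14, matching y values: none (0 points).
  x = 7: rhs = 16, matching y values: 4, 15 (2 points).
  x = 8: rhs = 3, matching y values: none (0 points).
  x = 9: rhs = 0, matching y values: 0 (1 points).
  x = 10: rhs = 13, matching y values: none (0 points).
  x = 11: rhs = 10, matching y values: none (0 points).
  x = 12: rhs = 16, matching y values: 4, 15 (2 points).
  x = 13: rhs = 18, matching y values: none (0 points).
  x = 14: rhs = 3, matching y values: none (0 points).
  x = 15: rhs = 15, matching y values: none (0 points).
  x = 16: rhs = 3, matching y values: none (0 points).
  x = 17: rhs = 11, matching y values: 7, 12 (2 points).
  x = 18: rhs = 7, matching y values: 8, 11 (2 points).
Total affine count: 15.
Full point count |E(F_19)| = 15 + 1 = 16.
Hasse bound: |16 − (19+1)| = |-4| = 4 ≤ 2√19 ≈ 8.7178 ✓.


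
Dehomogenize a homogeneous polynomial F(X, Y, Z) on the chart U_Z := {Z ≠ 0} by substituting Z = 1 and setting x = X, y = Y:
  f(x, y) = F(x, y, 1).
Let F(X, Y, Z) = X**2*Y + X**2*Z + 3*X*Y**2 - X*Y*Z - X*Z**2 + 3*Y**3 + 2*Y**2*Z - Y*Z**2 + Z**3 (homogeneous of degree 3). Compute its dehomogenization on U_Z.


f(x, y) = x**2*y + x**2 + 3*x*y**2 - x*y - x + 3*y**3 + 2*y**2 - y + 1

On U_Z we set Z = 1. Each monomial c·X^i·Y^j·Z^k in F becomes c·x^i·y^j·1^k = c·x^i·y^j.
Substituting Z = 1: F(X, Y, 1) = x**2*y + x**2 + 3*x*y**2 - x*y - x + 3*y**3 + 2*y**2 - y + 1.
Note: deg(f) ≤ deg(F) = 3; strict inequality happens when F is divisible by Z (lost terms).


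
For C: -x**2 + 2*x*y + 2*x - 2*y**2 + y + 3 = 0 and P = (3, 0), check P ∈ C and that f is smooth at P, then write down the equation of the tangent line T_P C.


Tangent line at P: -4*x + 7*y + 12 = 0.

Step 1: f(3, 0) = 0, so P lies on C.
Step 2: partial derivatives
  f_x(x, y) = -2*x + 2*y + 2, f_y(x, y) = 2*x - 4*y + 1.
  f_x(P) = -4, f_y(P) = 7 (gradient nonzero, so P is smooth).
Step 3: tangent line at P: -4·(x − 3) + 7·(y − 0) = 0.
Expanding: -4*x + 7*y + 12 = 0.


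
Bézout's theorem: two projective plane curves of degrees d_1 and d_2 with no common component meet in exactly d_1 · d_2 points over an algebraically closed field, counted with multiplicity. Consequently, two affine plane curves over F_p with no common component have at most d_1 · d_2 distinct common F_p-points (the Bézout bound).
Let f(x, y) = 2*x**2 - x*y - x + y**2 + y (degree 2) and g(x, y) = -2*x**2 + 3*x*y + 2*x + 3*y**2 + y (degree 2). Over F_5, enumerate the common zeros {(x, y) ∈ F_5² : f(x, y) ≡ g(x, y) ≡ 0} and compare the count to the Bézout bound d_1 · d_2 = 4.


Common zeros: {(0, 0), (1, 2), (3, 2)}; count = 3; Bézout bound = 4.

deg(f) = 2, deg(g) = 2, so Bézout bound = 4.
Scan x ∈ F_5. For each x, list the y ∈ F_5 with f(x, y) ≡ 0 and those with g(x, y) ≡ 0 (mod 5); the common zeros in that column are the intersection.
  x = 0: f ≡ 0 at y ∈ {0, 4}; g ≡ 0 at y ∈ {0, 3}; common: {0}.
  x = 1: f ≡ 0 at y ∈ {2, 3}; g ≡ 0 at y ∈ {0, 2}; common: {2}.
  x = 2: f ≡ 0 at y ∈ ∅; g ≡ 0 at y ∈ ∅; common: ∅.
  x = 3: f ≡ 0 at y ∈ {0, 2}; g ≡ 0 at y ∈ {2, 3}; common: {2}.
  x = 4: f ≡ 0 at y ∈ ∅; g ≡ 0 at y ∈ ∅; common: ∅.
Collecting: common zeros = {(0, 0), (1, 2), (3, 2)}, so the count is 3.
Comparison with the Bézout bound: 3 ≤ 4 = deg(f)·deg(g), as expected for curves with no common component (the affine F_5-count falls short of the bound because intersections may lie at infinity, over extension fields, or carry multiplicity).


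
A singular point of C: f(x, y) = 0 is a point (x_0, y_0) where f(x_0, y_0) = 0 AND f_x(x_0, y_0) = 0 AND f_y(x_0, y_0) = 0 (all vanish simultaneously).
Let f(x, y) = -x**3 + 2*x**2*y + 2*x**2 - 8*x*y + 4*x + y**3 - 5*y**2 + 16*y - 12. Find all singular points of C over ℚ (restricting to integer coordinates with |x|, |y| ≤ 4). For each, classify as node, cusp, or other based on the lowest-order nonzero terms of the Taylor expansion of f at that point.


Singular points: {(2, 2)}; classification: cusp.

Compute partial derivatives:
  f_x = -3*x**2 + 4*x*y + 4*x - 8*y + 4.
  f_y = 2*x**2 - 8*x + 3*y**2 - 10*y + 16.
Scan x_0 ∈ {−4, ..., 4}. For each x_0, f_y(x_0, y) is a polynomial in y; find its integer roots y ∈ {−4, ..., 4}, then test f_x and f at those candidates.
  x = -4: f_y(-4, y) = 3*y**2 - 10*y + 80; no integer root y with |y| ≤ 4.
  x = -3: f_y(-3, y) = 3*y**2 - 10*y + 58; no integer root y with |y| ≤ 4.
  x = -2: f_y(-2, y) = 3*y**2 - 10*y + 40; no integer root y with |y| ≤ 4.
  x = -1: f_y(-1, y) = 3*y**2 - 10*y + 26; no integer root y with |y| ≤ 4.
  x = 0: f_y(0, y) = 3*y**2 - 10*y + 16; no integer root y with |y| ≤ 4.
  x = 1: f_y(1, y) = 3*y**2 - 10*y + 10; no integer root y with |y| ≤ 4.
  x = 2: f_y(2, y) = 3*y**2 - 10*y + 8; vanishes at y ∈ {2}. (2, 2): f_x = 0, f = 0 — SINGULAR.
  x = 3: f_y(3, y) = 3*y**2 - 10*y + 10; no integer root y with |y| ≤ 4.
  x = 4: f_y(4, y) = 3*y**2 - 10*y + 16; no integer root y with |y| ≤ 4.
Only singular point on the grid: (2, 2).
Classify: substitute x = 2 + u, y = 2 + v and expand: f = -u**3 + 2*u**2*v + v**3 + v**2.
No constant or linear terms (consistent with a singular point). Quadratic part: v**2. Cubic part: -u**3 + 2*u**2*v + v**3.
The quadratic part v**2 is a perfect square, so there is a single (double) tangent line v = 0, i.e. y = 2. Restricting the cubic part to that line (v = 0) leaves -u**3 ≠ 0, so f is not divisible by v and the branch is v² ≈ u**3 to lowest order — this is a cusp.
Classification: cusp.


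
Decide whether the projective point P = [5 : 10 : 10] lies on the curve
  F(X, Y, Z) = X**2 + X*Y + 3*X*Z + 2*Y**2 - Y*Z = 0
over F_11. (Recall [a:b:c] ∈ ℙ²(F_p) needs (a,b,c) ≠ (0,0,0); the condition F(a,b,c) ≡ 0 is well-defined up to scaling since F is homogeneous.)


F(5,10,10) ≡ 6 (mod 11); P is NOT on the curve.

Evaluate F(5, 10, 10) term-by-term (mod 11).
  X**2 ↦ 1·25·1·1 = 25
  X*Y ↦ 1·5·10·1 = 50
  3*X*Z ↦ 3·5·1·10 = 150
  2*Y**2 ↦ 2·1·100·1 = 200
  -Y*Z ↦ -1·1·10·10 = -100
Sum: F(5, 10, 10) = (25) + (50) + (150) + (200) + (-100) = 325.
Reducing mod 11: 325 ≡ 6 (mod 11).
Since F(a, b, c) ≡ 6 ≠ 0 (mod 11), P does NOT lie on the curve.


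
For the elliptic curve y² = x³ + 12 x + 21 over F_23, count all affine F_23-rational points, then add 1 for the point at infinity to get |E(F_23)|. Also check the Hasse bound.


Affine points = {(4, 8), (4, 15), (8, 10), (8, 13), (11, 9), (11, 14), (14, 9), (14, 14), (16, 10), (16, 13), (17, 3), (17, 20), (19, 1), (19, 22), (20, 2), (20, 21), (21, 9), (21, 14), (22, 10), (22, 13)}; affine count = 20; |E(F_23)| = 21.

Discriminant check: Δ ∝ 4a³ + 27b² = 4·12³ + 27·21² = 4·1728 + 27·441 ≡ 5 (mod 23). Nonzero ⇒ E is nonsingular.
For each x ∈ F_23, compute rhs = x³ + 12·x + 21 mod 23, then count y ∈ F_23 with y² ≡ rhs.
  x = 0: rhs = 21, matching y values: none (0 points).
  x = 1: rhs = 11, matching y values: none (0 points).
  x = 2: rhs = 7, matching y values: none (0 points).
  x = 3: rhs = 15, matching y values: none (0 points).
  x = 4: rhs = 18, matching y values: 8, 15 (2 points).
  x = 5: rhs = 22, matching y values: none (0 points).
  x = 6: rhs = 10, matching y values: none (0 points).
  x = 7: rhs = 11, matching y values: none (0 points).
  x = 8: rhs = 8, matching y values: 10, 13 (2 points).
  x = 9: rhs = 7, matching y values: none (0 points).
  x = 10: rhs = 14, matching y values: none (0 points).
  x = 11: rhs = 12, matching y values: 9, 14 (2 points).
  x = 12: rhs = 7, matching y values: none (0 points).
  x = 13: rhs = 5, matching y values: none (0 points).
  x = 14: rhs = 12, matching y values: 9, 14 (2 points).
  x = 15: rhs = 11, matching y values: none (0 points).
  x = 16: rhs = 8, matching y values: 10, 13 (2 points).
  x = 17: rhs = 9, matching y values: 3, 20 (2 points).
  x = 18: rhs = 20, matching y values: none (0 points).
  x = 19: rhs = 1, matching y values: 1, 22 (2 points).
  x = 20: rhs = 4, matching y values: 2, 21 (2 points).
  x = 21: rhs = 12, matching y values: 9, 14 (2 points).
  x = 22: rhs = 8, matching y values: 10, 13 (2 points).
Total affine count: 20.
Full point count |E(F_23)| = 20 + 1 = 21.
Hasse bound: |21 − (23+1)| = |-3| = 3 ≤ 2√23 ≈ 9.5917 ✓.


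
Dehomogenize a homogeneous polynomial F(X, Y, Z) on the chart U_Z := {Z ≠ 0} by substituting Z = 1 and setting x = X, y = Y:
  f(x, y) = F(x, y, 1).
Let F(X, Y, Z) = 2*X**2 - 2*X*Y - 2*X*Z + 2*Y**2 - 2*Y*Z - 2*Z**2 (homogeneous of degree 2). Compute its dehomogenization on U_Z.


f(x, y) = 2*x**2 - 2*x*y - 2*x + 2*y**2 - 2*y - 2

On U_Z we set Z = 1. Each monomial c·X^i·Y^j·Z^k in F becomes c·x^i·y^j·1^k = c·x^i·y^j.
Substituting Z = 1: F(X, Y, 1) = 2*x**2 - 2*x*y - 2*x + 2*y**2 - 2*y - 2.
Note: deg(f) ≤ deg(F) = 2; strict inequality happens when F is divisible by Z (lost terms).


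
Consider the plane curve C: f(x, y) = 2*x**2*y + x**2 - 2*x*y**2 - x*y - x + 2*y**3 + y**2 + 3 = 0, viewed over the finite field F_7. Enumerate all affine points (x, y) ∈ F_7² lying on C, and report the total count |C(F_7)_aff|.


Affine F_7-points: {(0, 4), (1, 4), (2, 2), (2, 5), (3, 1), (3, 2), (3, 3), (5, 5)}; count = 8.

For each of the 49 pairs (x, y) ∈ F_7², evaluate f(x, y) mod 7. Record the zeros.
  x = 0: [0↦3, 1↦6, 2↦2, 3↦3, 4↦0, 5↦5, 6↦2]  zeros at y ∈ {4}
  x = 1: [0↦3, 1↦5, 2↦3, 3↦2, 4↦0, 5↦2, 6↦6]  zeros at y ∈ {4}
  x = 2: [0↦5, 1↦3, 2↦0, 3↦1, 4↦4, 5↦0, 6↦1]  zeros at y ∈ {2, 5}
  x = 3: [0↦2, 1↦0, 2↦0, 3↦0, 4↦5, 5↦6, 6↦1]  zeros at y ∈ {1, 2, 3}
  x = 4: [0↦1, 1↦3, 2↦3, 3↦6, 4↦3, 5↦6, 6↦6]  zeros at y ∈ ∅
  x = 5: [0↦2, 1↦5, 2↦2, 3↦5, 4↦5, 5↦0, 6↦2]  zeros at y ∈ {5}
  x = 6: [0↦5, 1↦6, 2↦4, 3↦4, 4↦4, 5↦2, 6↦3]  zeros at y ∈ ∅
Collecting zeros: affine points = {(0, 4), (1, 4), (2, 2), (2, 5), (3, 1), (3, 2), (3, 3), (5, 5)}.
Total count |C(F_7)_aff| = 8.


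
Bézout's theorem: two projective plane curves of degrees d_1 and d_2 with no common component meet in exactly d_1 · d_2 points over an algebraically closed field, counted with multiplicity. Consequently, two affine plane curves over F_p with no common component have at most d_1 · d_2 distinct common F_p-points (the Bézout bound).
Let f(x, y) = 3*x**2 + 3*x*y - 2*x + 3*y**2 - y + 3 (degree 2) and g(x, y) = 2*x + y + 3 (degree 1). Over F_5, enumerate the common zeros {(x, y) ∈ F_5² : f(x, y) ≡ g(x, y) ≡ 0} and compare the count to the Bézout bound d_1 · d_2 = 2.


Common zeros: {(3, 1), (4, 4)}; count = 2; Bézout bound = 2.

deg(f) = 2, deg(g) = 1, so Bézout bound = 2.
Scan x ∈ F_5. For each x, list the y ∈ F_5 with f(x, y) ≡ 0 and those with g(x, y) ≡ 0 (mod 5); the common zeros in that column are the intersection.
  x = 0: f ≡ 0 at y ∈ {1}; g ≡ 0 at y ∈ {2}; common: ∅.
  x = 1: f ≡ 0 at y ∈ {2, 4}; g ≡ 0 at y ∈ {0}; common: ∅.
  x = 2: f ≡ 0 at y ∈ ∅; g ≡ 0 at y ∈ {3}; common: ∅.
  x = 3: f ≡ 0 at y ∈ {1, 3}; g ≡ 0 at y ∈ {1}; common: {1}.
  x = 4: f ≡ 0 at y ∈ {4}; g ≡ 0 at y ∈ {4}; common: {4}.
Collecting: common zeros = {(3, 1), (4, 4)}, so the count is 2.
Comparison with the Bézout bound: 2 ≤ 2 = deg(f)·deg(g), as expected for curves with no common component (the bound is attained).


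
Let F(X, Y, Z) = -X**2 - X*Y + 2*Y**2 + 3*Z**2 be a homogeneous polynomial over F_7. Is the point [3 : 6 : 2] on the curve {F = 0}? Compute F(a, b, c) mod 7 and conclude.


F(3,6,2) ≡ 1 (mod 7); P is NOT on the curve.

Evaluate F(3, 6, 2) term-by-term (mod 7).
  -X**2 ↦ -1·9·1·1 = -9
  -X*Y ↦ -1·3·6·1 = -18
  2*Y**2 ↦ 2·1·36·1 = 72
  3*Z**2 ↦ 3·1·1·4 = 12
Sum: F(3, 6, 2) = (-9) + (-18) + (72) + (12) = 57.
Reducing mod 7: 57 ≡ 1 (mod 7).
Since F(a, b, c) ≡ 1 ≠ 0 (mod 7), P does NOT lie on the curve.


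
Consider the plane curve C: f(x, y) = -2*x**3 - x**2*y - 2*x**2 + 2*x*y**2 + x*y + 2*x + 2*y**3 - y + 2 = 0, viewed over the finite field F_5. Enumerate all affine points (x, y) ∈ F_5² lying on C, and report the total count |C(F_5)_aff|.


Affine F_5-points: {(1, 0), (2, 1), (4, 0)}; count = 3.

For each of the 25 pairs (x, y) ∈ F_5², evaluate f(x, y) mod 5. Record the zeros.
  x = 0: [0↦2, 1↦3, 2↦1, 3↦3, 4↦1]  zeros at y ∈ ∅
  x = 1: [0↦0, 1↦3, 2↦2, 3↦4, 4↦1]  zeros at y ∈ {0}
  x = 2: [0↦2, 1↦0, 2↦3, 3↦3, 4↦2]  zeros at y ∈ {1}
  x = 3: [0↦1, 1↦2, 2↦2, 3↦3, 4↦2]  zeros at y ∈ ∅
  x = 4: [0↦0, 1↦2, 2↦2, 3↦2, 4↦4]  zeros at y ∈ {0}
Collecting zeros: affine points = {(1, 0), (2, 1), (4, 0)}.
Total count |C(F_5)_aff| = 3.


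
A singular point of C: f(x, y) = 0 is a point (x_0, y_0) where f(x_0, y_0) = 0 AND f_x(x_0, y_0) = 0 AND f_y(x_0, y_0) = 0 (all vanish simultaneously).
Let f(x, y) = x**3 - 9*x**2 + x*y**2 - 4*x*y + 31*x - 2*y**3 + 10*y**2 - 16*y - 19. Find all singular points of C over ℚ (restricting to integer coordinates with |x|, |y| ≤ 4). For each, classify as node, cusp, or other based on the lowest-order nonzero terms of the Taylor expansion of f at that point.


Singular points: {(3, 2)}; classification: cusp.

Compute partial derivatives:
  f_x = 3*x**2 - 18*x + y**2 - 4*y + 31.
  f_y = 2*x*y - 4*x - 6*y**2 + 20*y - 16.
Scan x_0 ∈ {−4, ..., 4}. For each x_0, f_y(x_0, y) is a polynomial in y; find its integer roots y ∈ {−4, ..., 4}, then test f_x and f at those candidates.
  x = -4: f_y(-4, y) = -6*y**2 + 12*y; vanishes at y ∈ {0, 2}. (-4, 0): f_x = 151 ≠ 0; (-4, 2): f_x = 147 ≠ 0.
  x = -3: f_y(-3, y) = -6*y**2 + 14*y - 4; vanishes at y ∈ {2}. (-3, 2): f_x = 108 ≠ 0.
  x = -2: f_y(-2, y) = -6*y**2 + 16*y - 8; vanishes at y ∈ {2}. (-2, 2): f_x = 75 ≠ 0.
  x = -1: f_y(-1, y) = -6*y**2 + 18*y - 12; vanishes at y ∈ {1, 2}. (-1, 1): f_x = 49 ≠ 0; (-1, 2): f_x = 48 ≠ 0.
  x = 0: f_y(0, y) = -6*y**2 + 20*y - 16; vanishes at y ∈ {2}. (0, 2): f_x = 27 ≠ 0.
  x = 1: f_y(1, y) = -6*y**2 + 22*y - 20; vanishes at y ∈ {2}. (1, 2): f_x = 12 ≠ 0.
  x = 2: f_y(2, y) = -6*y**2 + 24*y - 24; vanishes at y ∈ {2}. (2, 2): f_x = 3 ≠ 0.
  x = 3: f_y(3, y) = -6*y**2 + 26*y - 28; vanishes at y ∈ {2}. (3, 2): f_x = 0, f = 0 — SINGULAR.
  x = 4: f_y(4, y) = -6*y**2 + 28*y - 32; vanishes at y ∈ {2}. (4, 2): f_x = 3 ≠ 0.
Only singular point on the grid: (3, 2).
Classify: substitute x = 3 + u, y = 2 + v and expand: f = u**3 + u*v**2 - 2*v**3 + v**2.
No constant or linear terms (consistent with a singular point). Quadratic part: v**2. Cubic part: u**3 + u*v**2 - 2*v**3.
The quadratic part v**2 is a perfect square, so there is a single (double) tangent line v = 0, i.e. y = 2. Restricting the cubic part to that line (v = 0) leaves u**3 ≠ 0, so f is not divisible by v and the branch is v² ≈ -u**3 to lowest order — this is a cusp.
Classification: cusp.


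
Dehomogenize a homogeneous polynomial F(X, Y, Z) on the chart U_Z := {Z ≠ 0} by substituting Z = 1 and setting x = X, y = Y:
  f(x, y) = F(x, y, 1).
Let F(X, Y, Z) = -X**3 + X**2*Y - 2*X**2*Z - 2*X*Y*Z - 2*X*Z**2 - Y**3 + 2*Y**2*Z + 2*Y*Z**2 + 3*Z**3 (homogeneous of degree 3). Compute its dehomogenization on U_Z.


f(x, y) = -x**3 + x**2*y - 2*x**2 - 2*x*y - 2*x - y**3 + 2*y**2 + 2*y + 3

On U_Z we set Z = 1. Each monomial c·X^i·Y^j·Z^k in F becomes c·x^i·y^j·1^k = c·x^i·y^j.
Substituting Z = 1: F(X, Y, 1) = -x**3 + x**2*y - 2*x**2 - 2*x*y - 2*x - y**3 + 2*y**2 + 2*y + 3.
Note: deg(f) ≤ deg(F) = 3; strict inequality happens when F is divisible by Z (lost terms).


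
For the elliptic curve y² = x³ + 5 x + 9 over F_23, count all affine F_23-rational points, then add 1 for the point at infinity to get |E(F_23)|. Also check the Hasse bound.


Affine points = {(0, 3), (0, 20), (2, 2), (2, 21), (4, 1), (4, 22), (6, 5), (6, 18), (8, 3), (8, 20), (9, 1), (9, 22), (10, 1), (10, 22), (12, 7), (12, 16), (15, 3), (15, 20), (17, 4), (17, 19), (20, 6), (20, 17), (22, 7), (22, 16)}; affine count = 24; |E(F_23)| = 25.

Discriminant check: Δ ∝ 4a³ + 27b² = 4·5³ + 27·9² = 4·125 + 27·81 ≡ 19 (mod 23). Nonzero ⇒ E is nonsingular.
For each x ∈ F_23, compute rhs = x³ + 5·x + 9 mod 23, then count y ∈ F_23 with y² ≡ rhs.
  x = 0: rhs = 9, matching y values: 3, 20 (2 points).
  x = 1: rhs = 15, matching y values: none (0 points).
  x = 2: rhs = 4, matching y values: 2, 21 (2 points).
  x = 3: rhs = 5, matching y values: none (0 points).
  x = 4: rhs = 1, matching y values: 1, 22 (2 points).
  x = 5: rhs = 21, matching y values: none (0 points).
  x = 6: rhs = 2, matching y values: 5, 18 (2 points).
  x = 7: rhs = 19, matching y values: none (0 points).
  x = 8: rhs = 9, matching y values: 3, 20 (2 points).
  x = 9: rhs = 1, matching y values: 1, 22 (2 points).
  x = 10: rhs = 1, matching y values: 1, 22 (2 points).
  x = 11: rhs = 15, matching y values: none (0 points).
  x = 12: rhs = 3, matching y values: 7, 16 (2 points).
  x = 13: rhs = 17, matching y values: none (0 points).
  x = 14: rhs = 17, matching y values: none (0 points).
  x = 15: rhs = 9, matching y values: 3, 20 (2 points).
  x = 16: rhs = 22, matching y values: none (0 points).
  x = 17: rhs = 16, matching y values: 4, 19 (2 points).
  x = 18: rhs = 20, matching y values: none (0 points).
  x = 19: rhs = 17, matching y values: none (0 points).
  x = 20: rhs = 13, matching y values: 6, 17 (2 points).
  x = 21: rhs = 14, matching y values: none (0 points).
  x = 22: rhs = 3, matching y values: 7, 16 (2 points).
Total affine count: 24.
Full point count |E(F_23)| = 24 + 1 = 25.
Hasse bound: |25 − (23+1)| = |1| = 1 ≤ 2√23 ≈ 9.5917 ✓.


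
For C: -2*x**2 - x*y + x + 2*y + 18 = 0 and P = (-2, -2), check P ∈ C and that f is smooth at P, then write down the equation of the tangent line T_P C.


Tangent line at P: 11*x + 4*y + 30 = 0.

Step 1: f(-2, -2) = 0, so P lies on C.
Step 2: partial derivatives
  f_x(x, y) = -4*x - y + 1, f_y(x, y) = 2 - x.
  f_x(P) = 11, f_y(P) = 4 (gradient nonzero, so P is smooth).
Step 3: tangent line at P: 11·(x − -2) + 4·(y − -2) = 0.
Expanding: 11*x + 4*y + 30 = 0.
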